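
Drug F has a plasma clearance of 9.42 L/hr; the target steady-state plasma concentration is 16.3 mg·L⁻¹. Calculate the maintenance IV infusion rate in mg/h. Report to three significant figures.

154 mg/h

R₀ = 9.420 × 16.3 = 153.5 mg/h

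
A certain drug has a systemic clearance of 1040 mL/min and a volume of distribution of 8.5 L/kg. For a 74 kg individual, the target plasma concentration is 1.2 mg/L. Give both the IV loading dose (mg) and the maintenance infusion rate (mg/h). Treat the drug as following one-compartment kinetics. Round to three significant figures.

(a) 755 mg; (b) 74.9 mg/h

Vd(total) = 74 kg × 8.5 L/kg = 629.0 L
LD = Vd · C_target = 629.0 × 1.2 = 754.8 mg
CL = 1040 mL/min × 60/1000 = 62.40 L/h
Maintenance: replace elimination → rate = CL × Css = 62.40 × 1.2 = 74.88 mg/h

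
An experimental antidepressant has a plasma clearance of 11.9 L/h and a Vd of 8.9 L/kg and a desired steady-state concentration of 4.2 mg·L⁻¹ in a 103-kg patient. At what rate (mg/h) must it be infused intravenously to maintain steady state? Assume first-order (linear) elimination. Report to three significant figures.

Vd does not affect the maintenance rate; only clearance governs steady-state input.
Rate = CL × Css = 11.90 × 4.2 = 49.98 mg/h

50.0 mg/h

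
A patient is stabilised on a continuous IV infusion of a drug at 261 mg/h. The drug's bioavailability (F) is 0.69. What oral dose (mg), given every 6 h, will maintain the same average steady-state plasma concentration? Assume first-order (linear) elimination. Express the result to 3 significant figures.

2270 mg

To maintain the same Css, the systemic dosing rate must be unchanged: F·D/τ = infusion rate.
D = rate × τ / F = 261 × 6 / 0.69 = 2270 mg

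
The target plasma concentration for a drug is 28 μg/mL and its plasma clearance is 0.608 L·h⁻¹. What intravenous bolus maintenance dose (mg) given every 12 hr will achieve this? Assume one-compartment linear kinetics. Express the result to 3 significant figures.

At steady state, dose per interval replaces the amount cleared in that interval: D/τ = CL·Css.
D = CL × Css × τ = 0.6080 × 28 × 12 = 204.3 mg

204 mg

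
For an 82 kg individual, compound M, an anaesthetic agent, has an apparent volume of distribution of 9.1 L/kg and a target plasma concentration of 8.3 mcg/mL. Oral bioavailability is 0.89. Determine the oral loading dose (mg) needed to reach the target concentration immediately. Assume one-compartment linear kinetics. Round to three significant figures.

6960 mg

Vd(total) = 82 kg × 9.1 L/kg = 746.2 L
LD = Vd × C / F = 746.2 × 8.300 / 0.89 = 6959 mg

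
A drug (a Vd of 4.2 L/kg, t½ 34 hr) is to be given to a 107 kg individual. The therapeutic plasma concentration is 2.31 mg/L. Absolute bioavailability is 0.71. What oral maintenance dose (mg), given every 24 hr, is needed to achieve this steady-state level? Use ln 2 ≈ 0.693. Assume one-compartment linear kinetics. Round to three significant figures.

Total Vd = 4.2 × 107 = 449.4 L
CL = 0.693 × Vd / t½ = 0.693 × 449.4 / 34 = 9.160 L/h
D = CL × Css × τ / F = 9.160 × 2.31 × 24 / 0.71 = 715.3 mg

715 mg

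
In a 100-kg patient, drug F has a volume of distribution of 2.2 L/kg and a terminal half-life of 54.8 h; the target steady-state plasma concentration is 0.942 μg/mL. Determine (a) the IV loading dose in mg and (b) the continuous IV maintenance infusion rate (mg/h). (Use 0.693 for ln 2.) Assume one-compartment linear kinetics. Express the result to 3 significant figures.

(a) 207 mg; (b) 2.62 mg/h

Total Vd = 2.2 × 100 = 220.0 L
LD = Vd × C = 220.0 × 0.942 = 207.2 mg
CL = 0.693 × Vd / t½ = 0.693 × 220.0 / 54.8 = 2.782 L/h
Infusion rate = CL × Css = 2.782 × 0.942 = 2.621 mg/h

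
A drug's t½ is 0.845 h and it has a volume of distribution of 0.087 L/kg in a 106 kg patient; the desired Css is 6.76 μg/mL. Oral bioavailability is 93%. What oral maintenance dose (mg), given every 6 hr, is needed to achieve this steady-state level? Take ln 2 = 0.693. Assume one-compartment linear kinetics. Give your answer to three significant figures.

330 mg

Vd(total) = 106 kg × 0.087 L/kg = 9.222 L
k = 0.693/0.845 = 0.8201 h⁻¹, so CL = k·Vd = 0.8201 × 9.222 = 7.563 L/h
D = CL × Css × τ / F = 7.563 × 6.76 × 6 / 0.93 = 329.8 mg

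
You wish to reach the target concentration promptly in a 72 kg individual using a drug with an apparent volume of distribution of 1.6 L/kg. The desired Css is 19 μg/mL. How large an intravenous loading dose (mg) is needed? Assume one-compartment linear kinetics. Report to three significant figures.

Total Vd = 1.6 × 72 = 115.2 L
LD = Vd × C = 115.2 × 19.00 = 2189 mg

2190 mg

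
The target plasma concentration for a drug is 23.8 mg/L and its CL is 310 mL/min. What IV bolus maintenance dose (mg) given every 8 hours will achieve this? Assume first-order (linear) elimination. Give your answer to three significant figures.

Convert clearance: 310 mL/min × 60 min/h ÷ 1000 mL/L = 18.60 L/h
D = CL × Css × τ = 18.60 × 23.8 × 8 = 3541 mg

3540 mg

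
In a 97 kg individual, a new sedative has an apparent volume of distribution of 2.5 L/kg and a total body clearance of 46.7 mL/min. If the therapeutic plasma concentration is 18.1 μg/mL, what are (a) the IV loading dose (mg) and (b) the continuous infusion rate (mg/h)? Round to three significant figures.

Vd = 2.5 L/kg × 97 kg = 242.5 L
Loading dose = Vd × C = 242.5 × 18.1 = 4389 mg
CL = 46.7 mL/min = 46.7 × 0.06 = 2.802 L/h
Infusion rate = 2.802 L/h × 18.1 mg/L = 50.72 mg/h

(a) 4390 mg; (b) 50.7 mg/h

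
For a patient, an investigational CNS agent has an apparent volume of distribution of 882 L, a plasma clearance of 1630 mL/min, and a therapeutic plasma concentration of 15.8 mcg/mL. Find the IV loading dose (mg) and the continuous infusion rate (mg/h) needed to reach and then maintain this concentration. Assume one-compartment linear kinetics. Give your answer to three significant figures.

(a) 13900 mg; (b) 1550 mg/h

LD = Vd · C_target = 882.0 × 15.8 = 13940 mg
CL = 1630 mL/min = 1630 × 0.06 = 97.80 L/h
Maintenance infusion rate = CL × Css = 97.80 × 15.8 = 1545 mg/h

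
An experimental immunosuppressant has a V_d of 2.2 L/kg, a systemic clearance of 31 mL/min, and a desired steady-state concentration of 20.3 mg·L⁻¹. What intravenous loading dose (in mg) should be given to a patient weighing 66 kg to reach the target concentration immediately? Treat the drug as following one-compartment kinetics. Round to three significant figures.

Vd(total) = 66 kg × 2.2 L/kg = 145.2 L
LD = Vd × C = 145.2 × 20.30 = 2948 mg

2950 mg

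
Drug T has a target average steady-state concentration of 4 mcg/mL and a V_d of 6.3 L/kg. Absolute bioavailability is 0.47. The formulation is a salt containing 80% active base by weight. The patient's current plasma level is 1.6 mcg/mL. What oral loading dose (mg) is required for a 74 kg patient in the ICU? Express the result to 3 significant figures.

Vd(total) = 74 kg × 6.3 L/kg = 466.2 L
Concentration deficit ΔC = 4 − 1.6 = 2.400 mg/L
LD = Vd × ΔC / F / S = 466.2 × 2.400 / 0.47 / 0.8 = 2976 mg

2980 mg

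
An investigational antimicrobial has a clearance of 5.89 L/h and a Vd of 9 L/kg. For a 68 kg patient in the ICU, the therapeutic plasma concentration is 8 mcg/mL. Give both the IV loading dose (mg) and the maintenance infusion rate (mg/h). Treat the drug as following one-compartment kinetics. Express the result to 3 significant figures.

Total Vd = 9 × 68 = 612.0 L
Loading dose = Vd × C = 612.0 × 8 = 4896 mg
Maintenance infusion rate = CL × Css = 5.890 × 8 = 47.12 mg/h

(a) 4900 mg; (b) 47.1 mg/h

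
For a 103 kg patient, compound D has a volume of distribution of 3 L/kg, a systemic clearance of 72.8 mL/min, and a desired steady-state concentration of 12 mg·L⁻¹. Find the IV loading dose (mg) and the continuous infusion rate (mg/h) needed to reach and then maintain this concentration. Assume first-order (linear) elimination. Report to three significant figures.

Vd = 3 L/kg × 103 kg = 309.0 L
LD = Vd · C_target = 309.0 × 12 = 3708 mg
CL = 72.8 mL/min = 72.8 × 0.06 = 4.368 L/h
Infusion rate = 4.368 L/h × 12 mg/L = 52.42 mg/h

(a) 3710 mg; (b) 52.4 mg/h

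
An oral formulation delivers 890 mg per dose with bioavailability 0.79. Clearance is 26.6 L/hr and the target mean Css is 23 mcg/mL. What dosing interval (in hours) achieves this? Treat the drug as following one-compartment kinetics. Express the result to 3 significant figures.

1.15 h

F·D/τ = CL·Css → τ = F·D / (CL·Css).
τ = 0.79 × 890 / (26.6 × 23) = 1.149 h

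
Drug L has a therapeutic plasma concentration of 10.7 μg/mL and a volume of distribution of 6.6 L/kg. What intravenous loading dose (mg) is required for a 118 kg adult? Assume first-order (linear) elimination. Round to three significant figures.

Vd(total) = 118 kg × 6.6 L/kg = 778.8 L
The loading dose fills Vd to the target concentration.
LD = Vd × C = 778.8 × 10.70 = 8333 mg

8330 mg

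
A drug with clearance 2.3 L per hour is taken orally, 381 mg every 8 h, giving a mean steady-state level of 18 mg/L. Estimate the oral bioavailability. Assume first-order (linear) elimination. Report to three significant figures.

0.869

F·D/τ = CL·Css at steady state → F = CL·Css·τ / D.
F = 2.3 × 18 × 8 / 381 = 0.869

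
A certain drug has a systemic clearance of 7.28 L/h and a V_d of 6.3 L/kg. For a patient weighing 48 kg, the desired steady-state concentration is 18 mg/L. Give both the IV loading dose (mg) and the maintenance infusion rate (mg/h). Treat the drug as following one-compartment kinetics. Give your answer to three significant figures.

Total Vd = 6.3 × 48 = 302.4 L
Loading: fill Vd to C_target → 302.4 L × 18 mg/L = 5443 mg
Maintenance infusion rate = CL × Css = 7.280 × 18 = 131.0 mg/h

(a) 5440 mg; (b) 131 mg/h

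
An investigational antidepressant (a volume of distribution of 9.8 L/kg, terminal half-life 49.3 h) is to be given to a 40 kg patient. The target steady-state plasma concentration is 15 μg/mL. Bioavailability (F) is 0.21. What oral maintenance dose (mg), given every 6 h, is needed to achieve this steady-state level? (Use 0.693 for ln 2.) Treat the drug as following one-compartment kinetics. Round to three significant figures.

Vd = 9.8 L/kg × 40 kg = 392.0 L
CL = 0.693 × Vd / t½ = 0.693 × 392.0 / 49.3 = 5.510 L/h
D = CL × Css × τ / F = 5.510 × 15 × 6 / 0.21 = 2361 mg

2360 mg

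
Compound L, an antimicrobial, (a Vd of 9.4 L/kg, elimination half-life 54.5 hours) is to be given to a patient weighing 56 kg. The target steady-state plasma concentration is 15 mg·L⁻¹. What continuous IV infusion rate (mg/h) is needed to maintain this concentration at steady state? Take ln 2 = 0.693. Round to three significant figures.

100 mg/h

Vd = 9.4 L/kg × 56 kg = 526.4 L
CL = ln 2 · Vd / t½ = 0.693 × 526.4 / 54.5 = 6.693 L/h
Infusion rate = CL × Css = 6.693 × 15 = 100.4 mg/h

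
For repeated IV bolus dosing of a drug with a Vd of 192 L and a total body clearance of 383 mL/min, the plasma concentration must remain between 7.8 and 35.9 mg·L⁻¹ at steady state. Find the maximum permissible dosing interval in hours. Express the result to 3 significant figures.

12.8 h

CL = 383 mL/min × 60/1000 = 22.98 L/h
k = CL / Vd = 22.98 / 192.0 = 0.1197 h⁻¹
Between IV bolus doses, concentration decays as C = C₀·e^(−kτ), so C_peak/C_trough = e^(kτ).
τ_max = ln(C_peak/C_trough) / k = ln(35.9/7.8) / 0.1197 = 1.527 / 0.1197 = 12.76 h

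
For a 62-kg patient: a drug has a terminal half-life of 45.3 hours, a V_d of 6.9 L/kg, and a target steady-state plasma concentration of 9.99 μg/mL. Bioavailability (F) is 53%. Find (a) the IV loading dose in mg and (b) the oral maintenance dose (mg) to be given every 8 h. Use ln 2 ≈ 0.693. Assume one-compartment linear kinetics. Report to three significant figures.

Total Vd = 6.9 × 62 = 427.8 L
LD = Vd × C = 427.8 × 9.99 = 4274 mg
CL = 0.693 × Vd / t½ = 0.693 × 427.8 / 45.3 = 6.544 L/h
D = CL × Css × τ / F = 6.544 × 9.99 × 8 / 0.53 = 986.8 mg

(a) 4270 mg; (b) 987 mg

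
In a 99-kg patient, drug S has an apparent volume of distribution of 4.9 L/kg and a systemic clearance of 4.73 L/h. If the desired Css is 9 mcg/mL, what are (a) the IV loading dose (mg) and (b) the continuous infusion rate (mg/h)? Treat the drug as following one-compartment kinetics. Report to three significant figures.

(a) 4370 mg; (b) 42.6 mg/h

Vd(total) = 99 kg × 4.9 L/kg = 485.1 L
Loading: fill Vd to C_target → 485.1 L × 9 mg/L = 4366 mg
Infusion rate = 4.730 L/h × 9 mg/L = 42.57 mg/h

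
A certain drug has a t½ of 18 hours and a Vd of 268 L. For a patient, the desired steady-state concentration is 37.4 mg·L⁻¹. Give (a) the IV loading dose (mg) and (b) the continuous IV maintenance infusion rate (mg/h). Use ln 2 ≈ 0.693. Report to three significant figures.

LD = Vd × C = 268.0 × 37.4 = 10020 mg
CL = 0.693 × Vd / t½ = 0.693 × 268.0 / 18 = 10.32 L/h
Infusion rate = CL × Css = 10.32 × 37.4 = 386.0 mg/h

(a) 10000 mg; (b) 386 mg/h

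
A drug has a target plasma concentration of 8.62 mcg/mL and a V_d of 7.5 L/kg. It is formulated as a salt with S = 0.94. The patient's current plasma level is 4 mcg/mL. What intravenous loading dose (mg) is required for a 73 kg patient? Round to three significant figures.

2690 mg

Vd = 7.5 L/kg × 73 kg = 547.5 L
The loading dose fills Vd to the target concentration.
Concentration deficit ΔC = 8.62 − 4 = 4.620 mg/L
LD = Vd × ΔC / S = 547.5 × 4.620 / 0.94 = 2691 mg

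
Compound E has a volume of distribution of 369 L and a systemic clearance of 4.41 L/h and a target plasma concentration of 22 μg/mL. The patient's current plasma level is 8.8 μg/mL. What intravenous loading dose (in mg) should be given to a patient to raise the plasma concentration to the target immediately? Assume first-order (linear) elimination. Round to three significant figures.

The loading dose fills Vd to the target concentration.
Concentration deficit ΔC = 22 − 8.8 = 13.20 mg/L
LD = Vd × ΔC = 369.0 × 13.20 = 4871 mg

4870 mg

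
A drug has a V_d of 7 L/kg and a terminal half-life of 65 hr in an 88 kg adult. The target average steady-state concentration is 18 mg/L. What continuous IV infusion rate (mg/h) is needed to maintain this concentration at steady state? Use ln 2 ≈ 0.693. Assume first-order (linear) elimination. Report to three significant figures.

118 mg/h

Total Vd = 7 × 88 = 616.0 L
CL = ln 2 · Vd / t½ = 0.693 × 616.0 / 65 = 6.568 L/h
Infusion rate = CL × Css = 6.568 × 18 = 118.2 mg/h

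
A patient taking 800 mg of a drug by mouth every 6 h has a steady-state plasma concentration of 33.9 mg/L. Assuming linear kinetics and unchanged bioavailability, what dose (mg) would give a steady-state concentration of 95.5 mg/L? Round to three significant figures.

For first-order elimination, Css ∝ F·D/(CL·τ); F and CL are unchanged, so Css ∝ D/τ.
D₂ = D₁ × (Css,target / Css,current) = 800 × 95.5/33.9 = 2254 mg

2250 mg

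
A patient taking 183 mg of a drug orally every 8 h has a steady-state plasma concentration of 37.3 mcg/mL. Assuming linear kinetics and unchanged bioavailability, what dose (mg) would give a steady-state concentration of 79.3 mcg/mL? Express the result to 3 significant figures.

With linear kinetics, Css is proportional to dose rate (D/τ) at fixed clearance.
D₂ = D₁ × (Css,target / Css,current) = 183 × 79.3/37.3 = 389.1 mg

389 mg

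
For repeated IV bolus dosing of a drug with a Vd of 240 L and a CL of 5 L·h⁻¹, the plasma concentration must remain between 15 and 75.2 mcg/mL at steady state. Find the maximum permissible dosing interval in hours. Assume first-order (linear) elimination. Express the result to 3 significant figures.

k = CL / Vd = 5.000 / 240.0 = 0.02083 h⁻¹
Between IV bolus doses, concentration decays as C = C₀·e^(−kτ), so C_peak/C_trough = e^(kτ).
τ_max = ln(C_peak/C_trough) / k = ln(75.2/15) / 0.02083 = 1.612 / 0.02083 = 77.39 h

77.4 h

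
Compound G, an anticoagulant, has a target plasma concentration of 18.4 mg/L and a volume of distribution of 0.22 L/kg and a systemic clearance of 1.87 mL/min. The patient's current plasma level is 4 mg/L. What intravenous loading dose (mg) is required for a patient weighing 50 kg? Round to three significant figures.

Vd = 0.22 L/kg × 50 kg = 11.00 L
Loading dose depends on Vd (not clearance): it fills the distribution volume.
Concentration deficit ΔC = 18.4 − 4 = 14.40 mg/L
LD = Vd × ΔC = 11.00 × 14.40 = 158.4 mg

158 mg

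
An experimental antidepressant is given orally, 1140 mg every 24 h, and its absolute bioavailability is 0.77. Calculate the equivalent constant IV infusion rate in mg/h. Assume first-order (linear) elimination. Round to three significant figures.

36.6 mg/h

Equivalent systemic input: infusion rate = F·D/τ.
Rate = 0.77 × 1140 / 24 = 36.58 mg/h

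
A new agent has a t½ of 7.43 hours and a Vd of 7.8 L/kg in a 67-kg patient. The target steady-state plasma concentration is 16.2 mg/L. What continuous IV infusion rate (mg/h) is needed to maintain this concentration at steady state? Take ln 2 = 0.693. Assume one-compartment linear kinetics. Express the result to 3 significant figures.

Vd = 7.8 L/kg × 67 kg = 522.6 L
CL = ln 2 · Vd / t½ = 0.693 × 522.6 / 7.43 = 48.74 L/h
Infusion rate = CL × Css = 48.74 × 16.2 = 789.6 mg/h

790 mg/h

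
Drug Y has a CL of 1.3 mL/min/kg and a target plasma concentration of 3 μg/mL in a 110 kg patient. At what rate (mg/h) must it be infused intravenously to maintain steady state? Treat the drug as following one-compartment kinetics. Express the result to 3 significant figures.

25.7 mg/h

CL = 1.3 mL/min/kg × 110 kg = 143.0 mL/min = 143.0 × 60/1000 = 8.580 L/h
At steady state, infusion rate equals elimination rate: rate in = CL × Css.
Infusion rate = CL · Css = 8.580 L/h × 3 mg/L = 25.74 mg/h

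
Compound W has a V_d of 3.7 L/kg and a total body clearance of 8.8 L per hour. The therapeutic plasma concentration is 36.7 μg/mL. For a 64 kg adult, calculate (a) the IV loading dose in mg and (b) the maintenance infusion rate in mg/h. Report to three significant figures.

Vd(total) = 64 kg × 3.7 L/kg = 236.8 L
Loading: fill Vd to C_target → 236.8 L × 36.7 mg/L = 8691 mg
Maintenance: replace elimination → rate = CL × Css = 8.800 × 36.7 = 323.0 mg/h

(a) 8690 mg; (b) 323 mg/h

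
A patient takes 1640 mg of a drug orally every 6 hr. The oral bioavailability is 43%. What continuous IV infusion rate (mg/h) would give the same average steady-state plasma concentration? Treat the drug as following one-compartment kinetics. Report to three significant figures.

Equivalent systemic input: infusion rate = F·D/τ.
Rate = 0.43 × 1640 / 6 = 117.5 mg/h

118 mg/h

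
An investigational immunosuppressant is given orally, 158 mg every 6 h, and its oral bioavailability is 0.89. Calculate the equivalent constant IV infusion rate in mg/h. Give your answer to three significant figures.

23.4 mg/h

Equivalent systemic input: infusion rate = F·D/τ.
Rate = 0.89 × 158 / 6 = 23.44 mg/h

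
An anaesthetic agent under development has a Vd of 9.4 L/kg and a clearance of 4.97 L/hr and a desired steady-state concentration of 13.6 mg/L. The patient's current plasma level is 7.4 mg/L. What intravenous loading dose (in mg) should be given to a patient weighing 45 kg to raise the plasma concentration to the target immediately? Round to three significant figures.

2620 mg

Vd(total) = 45 kg × 9.4 L/kg = 423.0 L
Concentration deficit ΔC = 13.6 − 7.4 = 6.200 mg/L
LD = Vd × ΔC = 423.0 × 6.200 = 2623 mg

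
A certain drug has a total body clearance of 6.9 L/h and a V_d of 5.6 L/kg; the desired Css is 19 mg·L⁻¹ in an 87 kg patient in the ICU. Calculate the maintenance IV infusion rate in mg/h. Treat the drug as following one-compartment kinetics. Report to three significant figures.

Maintenance depends on clearance, not Vd — rate in must match rate out.
R₀ = 6.900 × 19 = 131.1 mg/h

131 mg/h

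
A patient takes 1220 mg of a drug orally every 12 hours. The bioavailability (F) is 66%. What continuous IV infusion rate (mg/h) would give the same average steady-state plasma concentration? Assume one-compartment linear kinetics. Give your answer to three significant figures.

Equivalent systemic input: infusion rate = F·D/τ.
Rate = 0.66 × 1220 / 12 = 67.10 mg/h

67.1 mg/h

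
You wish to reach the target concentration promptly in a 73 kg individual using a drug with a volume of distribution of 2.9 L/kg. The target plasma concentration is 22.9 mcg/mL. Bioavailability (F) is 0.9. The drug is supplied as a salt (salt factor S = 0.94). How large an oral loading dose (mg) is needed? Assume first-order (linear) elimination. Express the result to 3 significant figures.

Vd(total) = 73 kg × 2.9 L/kg = 211.7 L
LD = Vd × C / F / S = 211.7 × 22.90 / 0.9 / 0.94 = 5730 mg

5730 mg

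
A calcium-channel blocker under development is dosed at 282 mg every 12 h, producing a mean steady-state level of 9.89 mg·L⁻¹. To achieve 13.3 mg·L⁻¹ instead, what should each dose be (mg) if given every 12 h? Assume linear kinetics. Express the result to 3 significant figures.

379 mg

For first-order elimination, Css ∝ F·D/(CL·τ); F and CL are unchanged, so Css ∝ D/τ.
D₂ = D₁ × (Css,target / Css,current) = 282 × 13.3/9.89 = 379.2 mg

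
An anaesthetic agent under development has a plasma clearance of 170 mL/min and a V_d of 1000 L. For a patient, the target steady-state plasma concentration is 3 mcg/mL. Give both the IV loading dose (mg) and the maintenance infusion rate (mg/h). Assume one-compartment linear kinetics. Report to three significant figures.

Loading: fill Vd to C_target → 1000 L × 3 mg/L = 3000 mg
Convert clearance: 170 mL/min × 60 min/h ÷ 1000 mL/L = 10.20 L/h
Infusion rate = 10.20 L/h × 3 mg/L = 30.60 mg/h

(a) 3000 mg; (b) 30.6 mg/h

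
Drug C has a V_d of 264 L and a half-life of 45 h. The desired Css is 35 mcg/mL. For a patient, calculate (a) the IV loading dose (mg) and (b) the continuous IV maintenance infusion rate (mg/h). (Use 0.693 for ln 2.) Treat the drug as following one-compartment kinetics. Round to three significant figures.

(a) 9240 mg; (b) 142 mg/h

LD = Vd × C = 264.0 × 35 = 9240 mg
CL = 0.693 × Vd / t½ = 0.693 × 264.0 / 45 = 4.066 L/h
Infusion rate = CL × Css = 4.066 × 35 = 142.3 mg/h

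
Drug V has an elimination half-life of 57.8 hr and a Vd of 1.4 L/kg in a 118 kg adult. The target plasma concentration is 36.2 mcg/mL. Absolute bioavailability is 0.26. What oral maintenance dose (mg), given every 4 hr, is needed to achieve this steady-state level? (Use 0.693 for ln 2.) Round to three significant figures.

Vd = 1.4 L/kg × 118 kg = 165.2 L
CL = ln 2 · Vd / t½ = 0.693 × 165.2 / 57.8 = 1.981 L/h
D = CL × Css × τ / F = 1.981 × 36.2 × 4 / 0.26 = 1103 mg

1100 mg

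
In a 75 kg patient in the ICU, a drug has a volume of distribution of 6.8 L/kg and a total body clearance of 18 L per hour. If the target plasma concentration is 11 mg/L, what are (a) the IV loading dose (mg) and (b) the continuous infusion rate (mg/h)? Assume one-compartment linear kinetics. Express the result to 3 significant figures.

(a) 5610 mg; (b) 198 mg/h

Total Vd = 6.8 × 75 = 510.0 L
LD = Vd · C_target = 510.0 × 11 = 5610 mg
Infusion rate = 18.00 L/h × 11 mg/L = 198.0 mg/h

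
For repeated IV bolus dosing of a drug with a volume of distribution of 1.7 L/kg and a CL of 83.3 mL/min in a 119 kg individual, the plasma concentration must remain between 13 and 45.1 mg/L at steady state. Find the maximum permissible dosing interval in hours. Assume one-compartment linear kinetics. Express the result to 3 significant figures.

Total Vd = 1.7 × 119 = 202.3 L
CL = 83.3 mL/min = 83.3 × 0.06 = 4.998 L/h
k = CL / Vd = 4.998 / 202.3 = 0.02471 h⁻¹
Between IV bolus doses, concentration decays as C = C₀·e^(−kτ), so C_peak/C_trough = e^(kτ).
τ_max = ln(C_peak/C_trough) / k = ln(45.1/13) / 0.02471 = 1.244 / 0.02471 = 50.34 h

50.3 h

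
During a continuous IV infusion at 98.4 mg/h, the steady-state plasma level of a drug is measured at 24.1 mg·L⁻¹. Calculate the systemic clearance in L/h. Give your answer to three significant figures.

4.08 L/h

At steady state, infusion rate = CL × Css, so CL = rate / Css.
CL = 98.4 / 24.1 = 4.083 L/h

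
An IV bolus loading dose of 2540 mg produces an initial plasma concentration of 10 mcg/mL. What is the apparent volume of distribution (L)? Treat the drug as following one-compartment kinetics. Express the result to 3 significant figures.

Immediately after an IV bolus, C₀ = Dose / Vd, so Vd = Dose / C₀.
Vd = 2540 / 10 = 254.0 L

254 L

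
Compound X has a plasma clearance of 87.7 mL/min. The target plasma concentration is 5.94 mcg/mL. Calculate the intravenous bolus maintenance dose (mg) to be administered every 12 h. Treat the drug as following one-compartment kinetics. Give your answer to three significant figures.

375 mg

CL = 87.7 mL/min = 87.7 × 0.06 = 5.262 L/h
D = CL × Css × τ = 5.262 × 5.94 × 12 = 375.1 mg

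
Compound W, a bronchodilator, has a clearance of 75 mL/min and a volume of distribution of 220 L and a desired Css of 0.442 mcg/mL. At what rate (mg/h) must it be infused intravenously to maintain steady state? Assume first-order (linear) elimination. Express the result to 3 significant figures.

1.99 mg/h

CL = 75 mL/min = 75 × 0.06 = 4.500 L/h
R₀ = 4.500 × 0.442 = 1.989 mg/h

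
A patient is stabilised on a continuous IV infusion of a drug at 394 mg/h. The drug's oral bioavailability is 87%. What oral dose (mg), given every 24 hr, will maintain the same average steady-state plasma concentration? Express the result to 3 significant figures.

10900 mg

To maintain the same Css, the systemic dosing rate must be unchanged: F·D/τ = infusion rate.
D = rate × τ / F = 394 × 24 / 0.87 = 10870 mg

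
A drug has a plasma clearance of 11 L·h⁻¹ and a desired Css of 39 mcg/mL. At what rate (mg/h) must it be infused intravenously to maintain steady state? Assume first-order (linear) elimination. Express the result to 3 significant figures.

429 mg/h

Infusion rate = CL · Css = 11.00 L/h × 39 mg/L = 429.0 mg/h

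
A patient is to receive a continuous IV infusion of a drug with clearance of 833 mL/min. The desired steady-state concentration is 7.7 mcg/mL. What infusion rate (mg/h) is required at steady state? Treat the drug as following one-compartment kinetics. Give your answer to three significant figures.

CL = 833 mL/min × 60/1000 = 49.98 L/h
At steady state, infusion rate equals elimination rate: rate in = CL × Css.
R₀ = 49.98 × 7.7 = 384.8 mg/h

385 mg/h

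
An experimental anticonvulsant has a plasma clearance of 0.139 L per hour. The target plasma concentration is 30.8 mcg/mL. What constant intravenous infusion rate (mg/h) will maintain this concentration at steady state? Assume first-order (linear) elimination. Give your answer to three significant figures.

Rate = CL × Css = 0.1390 × 30.8 = 4.281 mg/h

4.28 mg/h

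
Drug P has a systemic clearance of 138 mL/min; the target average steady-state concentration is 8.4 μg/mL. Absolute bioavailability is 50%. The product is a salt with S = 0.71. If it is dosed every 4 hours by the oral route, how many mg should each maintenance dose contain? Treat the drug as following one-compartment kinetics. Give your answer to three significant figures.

784 mg

CL = 138 mL/min = 138 × 0.06 = 8.280 L/h
At steady state, dose per interval replaces the amount cleared in that interval: F·S·D/τ = CL·Css.
D = CL × Css × τ / F / S = 8.280 × 8.4 × 4 / 0.5 / 0.71 = 783.7 mg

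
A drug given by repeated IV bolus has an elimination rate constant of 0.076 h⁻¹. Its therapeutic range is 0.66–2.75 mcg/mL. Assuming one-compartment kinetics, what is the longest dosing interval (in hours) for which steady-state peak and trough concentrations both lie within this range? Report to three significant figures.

18.8 h

Between IV bolus doses, concentration decays as C = C₀·e^(−kτ), so C_peak/C_trough = e^(kτ).
τ_max = ln(C_peak/C_trough) / k = ln(2.75/0.66) / 0.07600 = 1.427 / 0.07600 = 18.78 h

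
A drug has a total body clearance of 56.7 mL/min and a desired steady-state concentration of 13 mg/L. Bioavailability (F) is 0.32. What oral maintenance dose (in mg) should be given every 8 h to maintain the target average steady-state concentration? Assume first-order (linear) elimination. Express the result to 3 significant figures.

1110 mg

CL = 56.7 mL/min = 56.7 × 0.06 = 3.402 L/h
At steady state, dose per interval replaces the amount cleared in that interval: F·D/τ = CL·Css.
D = CL × Css × τ / F = 3.402 × 13 × 8 / 0.32 = 1106 mg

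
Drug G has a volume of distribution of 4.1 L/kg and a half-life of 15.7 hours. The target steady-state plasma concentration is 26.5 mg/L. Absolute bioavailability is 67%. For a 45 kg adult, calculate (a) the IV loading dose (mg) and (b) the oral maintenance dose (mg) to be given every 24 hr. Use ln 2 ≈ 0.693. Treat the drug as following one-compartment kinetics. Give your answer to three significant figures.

Vd(total) = 45 kg × 4.1 L/kg = 184.5 L
LD = Vd × C = 184.5 × 26.5 = 4889 mg
CL = 0.693 × Vd / t½ = 0.693 × 184.5 / 15.7 = 8.144 L/h
D = CL × Css × τ / F = 8.144 × 26.5 × 24 / 0.67 = 7731 mg

(a) 4890 mg; (b) 7730 mg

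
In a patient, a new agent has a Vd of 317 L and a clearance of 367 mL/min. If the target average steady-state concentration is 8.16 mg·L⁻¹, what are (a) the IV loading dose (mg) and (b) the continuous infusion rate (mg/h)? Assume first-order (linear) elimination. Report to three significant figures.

(a) 2590 mg; (b) 180 mg/h

Loading dose = Vd × C = 317.0 × 8.16 = 2587 mg
CL = 367 mL/min × 60/1000 = 22.02 L/h
Maintenance: replace elimination → rate = CL × Css = 22.02 × 8.16 = 179.7 mg/h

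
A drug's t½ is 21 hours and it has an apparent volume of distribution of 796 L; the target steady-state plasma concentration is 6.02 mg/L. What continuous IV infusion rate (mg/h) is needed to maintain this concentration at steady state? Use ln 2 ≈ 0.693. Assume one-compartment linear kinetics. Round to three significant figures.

158 mg/h

k = 0.693/21 = 0.03300 h⁻¹, so CL = k·Vd = 0.03300 × 796.0 = 26.27 L/h
Infusion rate = CL × Css = 26.27 × 6.02 = 158.1 mg/h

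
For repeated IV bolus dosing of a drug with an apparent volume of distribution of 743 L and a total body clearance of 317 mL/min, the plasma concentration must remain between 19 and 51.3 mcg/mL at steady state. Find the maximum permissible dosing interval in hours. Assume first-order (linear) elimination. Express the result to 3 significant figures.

CL = 317 mL/min = 317 × 0.06 = 19.02 L/h
k = CL / Vd = 19.02 / 743.0 = 0.02560 h⁻¹
Between IV bolus doses, concentration decays as C = C₀·e^(−kτ), so C_peak/C_trough = e^(kτ).
τ_max = ln(C_peak/C_trough) / k = ln(51.3/19) / 0.02560 = 0.9933 / 0.02560 = 38.80 h

38.8 h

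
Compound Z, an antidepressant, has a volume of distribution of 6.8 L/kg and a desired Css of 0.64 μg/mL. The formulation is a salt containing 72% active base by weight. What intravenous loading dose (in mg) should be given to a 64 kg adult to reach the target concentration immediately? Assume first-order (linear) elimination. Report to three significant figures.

387 mg

Total Vd = 6.8 × 64 = 435.2 L
LD = Vd × C / S = 435.2 × 0.6400 / 0.72 = 386.8 mg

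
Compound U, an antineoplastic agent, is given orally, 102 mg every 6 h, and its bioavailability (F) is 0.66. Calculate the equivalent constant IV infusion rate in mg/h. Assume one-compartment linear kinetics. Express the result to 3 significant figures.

Equivalent systemic input: infusion rate = F·D/τ.
Rate = 0.66 × 102 / 6 = 11.22 mg/h

11.2 mg/h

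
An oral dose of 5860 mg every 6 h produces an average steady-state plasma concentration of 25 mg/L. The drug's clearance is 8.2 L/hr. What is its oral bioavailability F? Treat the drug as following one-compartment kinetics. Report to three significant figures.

0.210

F·D/τ = CL·Css at steady state → F = CL·Css·τ / D.
F = 8.2 × 25 × 6 / 5860 = 0.210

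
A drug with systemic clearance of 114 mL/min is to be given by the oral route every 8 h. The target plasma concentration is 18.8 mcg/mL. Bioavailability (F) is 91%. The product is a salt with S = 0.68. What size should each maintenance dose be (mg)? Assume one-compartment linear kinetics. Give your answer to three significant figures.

1660 mg

CL = 114 mL/min × 60/1000 = 6.840 L/h
At steady state, dose per interval replaces the amount cleared in that interval: F·S·D/τ = CL·Css.
D = CL × Css × τ / F / S = 6.840 × 18.8 × 8 / 0.91 / 0.68 = 1662 mg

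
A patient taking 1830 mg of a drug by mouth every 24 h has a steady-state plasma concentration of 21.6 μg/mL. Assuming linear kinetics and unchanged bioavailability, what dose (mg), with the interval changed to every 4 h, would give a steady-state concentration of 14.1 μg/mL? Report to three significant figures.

With linear kinetics, Css is proportional to dose rate (D/τ) at fixed clearance.
D₂ = D₁ × (Css,target / Css,current) × (τ₂/τ₁) = 1830 × (14.1/21.6) × (4/24) = 199.1 mg

199 mg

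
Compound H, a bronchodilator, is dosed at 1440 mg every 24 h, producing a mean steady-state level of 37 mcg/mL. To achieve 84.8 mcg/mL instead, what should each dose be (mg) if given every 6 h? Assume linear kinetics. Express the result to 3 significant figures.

825 mg

With linear kinetics, Css is proportional to dose rate (D/τ) at fixed clearance.
D₂ = D₁ × (Css,target / Css,current) × (τ₂/τ₁) = 1440 × (84.8/37) × (6/24) = 825.1 mg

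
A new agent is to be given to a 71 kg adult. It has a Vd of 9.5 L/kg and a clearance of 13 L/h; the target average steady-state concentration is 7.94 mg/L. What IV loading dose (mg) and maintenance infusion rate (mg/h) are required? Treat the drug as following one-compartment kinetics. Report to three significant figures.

Total Vd = 9.5 × 71 = 674.5 L
LD = Vd · C_target = 674.5 × 7.94 = 5356 mg
Infusion rate = 13.00 L/h × 7.94 mg/L = 103.2 mg/h

(a) 5360 mg; (b) 103 mg/h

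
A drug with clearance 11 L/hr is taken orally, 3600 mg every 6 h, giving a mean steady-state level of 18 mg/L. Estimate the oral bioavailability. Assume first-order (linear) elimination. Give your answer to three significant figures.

0.330

F·D/τ = CL·Css at steady state → F = CL·Css·τ / D.
F = 11 × 18 × 6 / 3600 = 0.330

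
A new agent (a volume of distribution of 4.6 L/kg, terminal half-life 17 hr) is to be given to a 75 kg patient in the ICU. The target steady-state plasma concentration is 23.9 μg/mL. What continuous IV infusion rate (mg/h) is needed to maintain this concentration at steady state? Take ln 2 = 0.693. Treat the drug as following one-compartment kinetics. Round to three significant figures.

336 mg/h

Vd(total) = 75 kg × 4.6 L/kg = 345.0 L
CL = ln 2 · Vd / t½ = 0.693 × 345.0 / 17 = 14.06 L/h
Infusion rate = CL × Css = 14.06 × 23.9 = 336.0 mg/h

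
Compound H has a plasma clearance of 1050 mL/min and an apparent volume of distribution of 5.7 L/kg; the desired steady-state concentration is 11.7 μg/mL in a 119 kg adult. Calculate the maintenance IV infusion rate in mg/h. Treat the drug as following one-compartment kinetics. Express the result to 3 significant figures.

737 mg/h

CL = 1050 mL/min = 1050 × 0.06 = 63.00 L/h
At steady state, infusion rate equals elimination rate: rate in = CL × Css.
R₀ = 63.00 × 11.7 = 737.1 mg/h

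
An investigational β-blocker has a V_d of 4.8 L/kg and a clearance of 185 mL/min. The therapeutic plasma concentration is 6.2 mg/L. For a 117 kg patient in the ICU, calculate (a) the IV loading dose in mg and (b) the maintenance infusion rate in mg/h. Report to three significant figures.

Vd = 4.8 L/kg × 117 kg = 561.6 L
Loading: fill Vd to C_target → 561.6 L × 6.2 mg/L = 3482 mg
CL = 185 mL/min = 185 × 0.06 = 11.10 L/h
Infusion rate = 11.10 L/h × 6.2 mg/L = 68.82 mg/h

(a) 3480 mg; (b) 68.8 mg/h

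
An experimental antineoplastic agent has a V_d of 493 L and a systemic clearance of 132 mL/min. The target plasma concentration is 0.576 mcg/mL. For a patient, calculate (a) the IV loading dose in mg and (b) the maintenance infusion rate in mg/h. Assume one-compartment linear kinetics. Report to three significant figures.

(a) 284 mg; (b) 4.56 mg/h

Loading dose = Vd × C = 493.0 × 0.576 = 284.0 mg
CL = 132 mL/min × 60/1000 = 7.920 L/h
Infusion rate = 7.920 L/h × 0.576 mg/L = 4.562 mg/h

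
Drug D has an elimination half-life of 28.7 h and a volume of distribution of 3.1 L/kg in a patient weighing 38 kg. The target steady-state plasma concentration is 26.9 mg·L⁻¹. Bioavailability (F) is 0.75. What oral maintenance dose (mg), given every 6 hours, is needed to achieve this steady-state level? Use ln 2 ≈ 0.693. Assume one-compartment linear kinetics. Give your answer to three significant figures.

Vd = 3.1 L/kg × 38 kg = 117.8 L
CL = 0.693 × Vd / t½ = 0.693 × 117.8 / 28.7 = 2.844 L/h
D = CL × Css × τ / F = 2.844 × 26.9 × 6 / 0.75 = 612.0 mg

612 mg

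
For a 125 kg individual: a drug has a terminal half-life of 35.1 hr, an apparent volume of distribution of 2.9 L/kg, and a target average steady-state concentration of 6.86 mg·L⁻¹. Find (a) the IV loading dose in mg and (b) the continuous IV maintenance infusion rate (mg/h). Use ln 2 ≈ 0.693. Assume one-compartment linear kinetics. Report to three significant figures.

Vd = 2.9 L/kg × 125 kg = 362.5 L
LD = Vd × C = 362.5 × 6.86 = 2487 mg
CL = 0.693 × Vd / t½ = 0.693 × 362.5 / 35.1 = 7.157 L/h
Infusion rate = CL × Css = 7.157 × 6.86 = 49.10 mg/h

(a) 2490 mg; (b) 49.1 mg/h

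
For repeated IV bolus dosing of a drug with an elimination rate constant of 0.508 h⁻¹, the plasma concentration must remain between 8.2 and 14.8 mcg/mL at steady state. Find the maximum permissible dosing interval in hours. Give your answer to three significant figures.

1.16 h

Between IV bolus doses, concentration decays as C = C₀·e^(−kτ), so C_peak/C_trough = e^(kτ).
τ_max = ln(C_peak/C_trough) / k = ln(14.8/8.2) / 0.5080 = 0.5905 / 0.5080 = 1.162 h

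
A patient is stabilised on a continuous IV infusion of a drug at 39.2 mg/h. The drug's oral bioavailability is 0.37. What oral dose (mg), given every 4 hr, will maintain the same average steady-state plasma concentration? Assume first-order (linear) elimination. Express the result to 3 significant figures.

424 mg

To maintain the same Css, the systemic dosing rate must be unchanged: F·D/τ = infusion rate.
D = rate × τ / F = 39.2 × 4 / 0.37 = 423.8 mg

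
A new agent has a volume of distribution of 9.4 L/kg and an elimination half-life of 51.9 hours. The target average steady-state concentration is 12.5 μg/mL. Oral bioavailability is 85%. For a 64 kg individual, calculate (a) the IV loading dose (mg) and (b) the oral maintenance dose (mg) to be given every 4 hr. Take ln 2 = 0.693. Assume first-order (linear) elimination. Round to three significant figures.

Vd = 9.4 L/kg × 64 kg = 601.6 L
LD = Vd × C = 601.6 × 12.5 = 7520 mg
CL = 0.693 × Vd / t½ = 0.693 × 601.6 / 51.9 = 8.033 L/h
D = CL × Css × τ / F = 8.033 × 12.5 × 4 / 0.85 = 472.5 mg

(a) 7520 mg; (b) 473 mg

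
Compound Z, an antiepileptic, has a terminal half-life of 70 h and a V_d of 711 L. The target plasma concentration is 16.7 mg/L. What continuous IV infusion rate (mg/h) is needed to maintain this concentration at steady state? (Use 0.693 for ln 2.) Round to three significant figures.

118 mg/h

k = 0.693/70 = 0.009900 h⁻¹, so CL = k·Vd = 0.009900 × 711.0 = 7.039 L/h
Infusion rate = CL × Css = 7.039 × 16.7 = 117.6 mg/h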